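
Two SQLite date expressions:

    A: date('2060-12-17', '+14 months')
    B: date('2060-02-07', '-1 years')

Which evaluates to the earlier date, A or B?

A = 2062-02-17.
B = 2059-02-07.
B is earlier.

B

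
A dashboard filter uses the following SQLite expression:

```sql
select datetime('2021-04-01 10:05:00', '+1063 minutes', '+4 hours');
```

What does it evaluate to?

2021-04-02 07:48:00

1063 minutes = 17h 43m; +1063 minutes from 2021-04-01 10:05:00 is 2021-04-02 03:48:00 (crosses midnight).
+4 hours from 2021-04-02 03:48:00 is 2021-04-02 07:48:00.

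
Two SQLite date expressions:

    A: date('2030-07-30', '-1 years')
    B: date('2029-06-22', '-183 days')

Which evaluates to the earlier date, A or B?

B

A = 2029-07-30.
B = 2028-12-21.
B is earlier.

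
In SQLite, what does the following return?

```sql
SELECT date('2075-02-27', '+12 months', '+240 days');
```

2076-10-24

Adding +12 months to 2075-02-27 gives 2076-02-27.
Applying '+240 days' to 2076-02-27: counting 240 days forward gives 2076-10-24.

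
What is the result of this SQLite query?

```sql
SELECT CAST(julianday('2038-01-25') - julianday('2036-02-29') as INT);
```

0 days remain in February 2036 after the 29th (29 − 29).
Full months from March 2036 through December 2037 contribute their day counts.
Then 25 days into January 2038.
Total: 0 + 31 + 30 + 31 + 30 + 31 + 31 + 30 + 31 + 30 + 31 + 31 + 28 + 31 + 30 + 31 + 30 + 31 + 31 + 30 + 31 + 30 + 31 + 25 = 696.

696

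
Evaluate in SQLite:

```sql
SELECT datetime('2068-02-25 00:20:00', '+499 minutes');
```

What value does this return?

2068-02-25 08:39:00

499 minutes = 8h 19m; +499 minutes from 2068-02-25 00:20:00 is 2068-02-25 08:39:00.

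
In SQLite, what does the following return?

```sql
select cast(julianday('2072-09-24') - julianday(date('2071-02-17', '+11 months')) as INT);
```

251

Adding +11 months to 2071-02-17 gives 2072-01-17.
14 days remain in January 2072 after the 17th (31 − 17).
Full months from February 2072 through August 2072 contribute their day counts.
Then 24 days into September 2072.
Total: 14 + 29 + 31 + 30 + 31 + 30 + 31 + 31 + 24 = 251.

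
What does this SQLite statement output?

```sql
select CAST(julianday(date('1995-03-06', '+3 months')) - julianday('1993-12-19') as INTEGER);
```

Adding +3 months to 1995-03-06 gives 1995-06-06.
12 days remain in December 1993 after the 19th (31 − 19).
Full months from January 1994 through May 1995 contribute their day counts.
Then 6 days into June 1995.
Total: 12 + 31 + 28 + 31 + 30 + 31 + 30 + 31 + 31 + 30 + 31 + 30 + 31 + 31 + 28 + 31 + 30 + 31 + 6 = 534.

534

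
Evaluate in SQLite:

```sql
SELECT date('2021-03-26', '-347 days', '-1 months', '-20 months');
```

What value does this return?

Applying '-347 days' to 2021-03-26: counting 347 days back gives 2020-04-13.
Adding -1 month to 2020-04-13 gives 2020-03-13.
Adding -20 months to 2020-03-13 gives 2018-07-13.

2018-07-13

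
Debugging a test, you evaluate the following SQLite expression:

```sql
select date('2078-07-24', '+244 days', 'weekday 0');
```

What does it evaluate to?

2079-03-26

Applying '+244 days' to 2078-07-24: counting 244 days forward gives 2079-03-25.
`weekday 0` advances to the next Sunday; 2079-03-25 is a Saturday, so it moves forward to 2079-03-26.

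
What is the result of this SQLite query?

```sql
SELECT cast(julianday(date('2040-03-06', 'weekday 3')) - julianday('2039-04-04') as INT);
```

`weekday 3` advances to the next Wednesday; 2040-03-06 is a Tuesday, so it moves forward to 2040-03-07.
26 days remain in April 2039 after the 4th (30 − 4).
Full months from May 2039 through February 2040 contribute their day counts.
Then 7 days into March 2040.
Total: 26 + 31 + 30 + 31 + 31 + 30 + 31 + 30 + 31 + 31 + 29 + 7 = 338.

338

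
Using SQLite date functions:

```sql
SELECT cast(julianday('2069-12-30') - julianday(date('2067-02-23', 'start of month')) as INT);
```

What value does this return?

1063

`start of month` rewinds 2067-02-23 to 2067-02-01.
27 days remain in February 2067 after the 1st (28 − 1).
Full months from March 2067 through November 2069 contribute their day counts.
Then 30 days into December 2069.
Total: 27 + 31 + 30 + 31 + 30 + 31 + 31 + 30 + 31 + 30 + 31 + 31 + 29 + 31 + 30 + 31 + 30 + 31 + 31 + 30 + 31 + 30 + 31 + 31 + 28 + 31 + 30 + 31 + 30 + 31 + 31 + 30 + 31 + 30 + 30 = 1063.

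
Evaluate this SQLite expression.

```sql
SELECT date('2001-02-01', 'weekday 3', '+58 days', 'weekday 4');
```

`weekday 3` advances to the next Wednesday; 2001-02-01 is a Thursday, so it moves forward to 2001-02-07.
Applying '+58 days' to 2001-02-07: counting 58 days forward gives 2001-04-06.
`weekday 4` advances to the next Thursday; 2001-04-06 is a Friday, so it moves forward to 2001-04-12.

2001-04-12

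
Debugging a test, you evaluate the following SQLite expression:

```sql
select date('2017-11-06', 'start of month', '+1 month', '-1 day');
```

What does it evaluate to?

`start of month` rewinds 2017-11-06 to 2017-11-01.
Adding +1 month to 2017-11-01 gives 2017-12-01.
Going back 1 day from 2017-12-01 reaches 2017-11-30 (last day of November, 30 days).

2017-11-30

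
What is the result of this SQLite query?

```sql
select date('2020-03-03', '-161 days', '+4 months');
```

Applying '-161 days' to 2020-03-03: counting 161 days back gives 2019-09-24.
Adding +4 months to 2019-09-24 gives 2020-01-24.

2020-01-24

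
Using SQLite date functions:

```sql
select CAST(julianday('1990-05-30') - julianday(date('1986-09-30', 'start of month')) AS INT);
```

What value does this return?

1367

`start of month` rewinds 1986-09-30 to 1986-09-01.
29 days remain in September 1986 after the 1st (30 − 1).
Full months from October 1986 through April 1990 contribute their day counts.
Then 30 days into May 1990.
Total: 29 + 31 + 30 + 31 + 31 + 28 + 31 + 30 + 31 + 30 + 31 + 31 + 30 + 31 + 30 + 31 + 31 + 29 + 31 + 30 + 31 + 30 + 31 + 31 + 30 + 31 + 30 + 31 + 31 + 28 + 31 + 30 + 31 + 30 + 31 + 31 + 30 + 31 + 30 + 31 + 31 + 28 + 31 + 30 + 30 = 1367.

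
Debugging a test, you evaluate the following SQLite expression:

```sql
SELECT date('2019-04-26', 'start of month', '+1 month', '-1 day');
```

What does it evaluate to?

`start of month` rewinds 2019-04-26 to 2019-04-01.
Adding +1 month to 2019-04-01 gives 2019-05-01.
Going back 1 day from 2019-05-01 reaches 2019-04-30 (last day of April, 30 days).

2019-04-30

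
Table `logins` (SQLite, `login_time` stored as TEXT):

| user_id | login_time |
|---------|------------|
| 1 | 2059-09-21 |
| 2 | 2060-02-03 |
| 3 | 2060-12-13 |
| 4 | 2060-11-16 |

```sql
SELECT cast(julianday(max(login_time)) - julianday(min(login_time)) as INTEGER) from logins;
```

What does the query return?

MIN = 2059-09-21, MAX = 2060-12-13.
9 days remain in September 2059 after the 21st (30 − 21).
Full months from October 2059 through November 2060 contribute their day counts.
Then 13 days into December 2060.
Total: 9 + 31 + 30 + 31 + 31 + 29 + 31 + 30 + 31 + 30 + 31 + 31 + 30 + 31 + 30 + 13 = 449.

449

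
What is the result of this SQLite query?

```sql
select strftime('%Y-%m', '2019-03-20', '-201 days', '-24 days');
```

2018-08

First apply '-201 days', '-24 days': 2019-03-20 → 2018-08-07.
`%Y-%m` extracts the year-month: 2018-08.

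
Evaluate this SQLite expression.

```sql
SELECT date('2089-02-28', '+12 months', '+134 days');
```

2090-07-12

Adding +12 months to 2089-02-28 gives 2090-02-28.
Applying '+134 days' to 2090-02-28: counting 134 days forward gives 2090-07-12.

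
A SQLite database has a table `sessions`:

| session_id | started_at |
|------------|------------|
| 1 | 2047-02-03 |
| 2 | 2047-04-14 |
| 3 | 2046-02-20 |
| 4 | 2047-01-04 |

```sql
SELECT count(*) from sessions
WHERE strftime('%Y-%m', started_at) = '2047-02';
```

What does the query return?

Rows with year-month 2047-02: 2047-02-03 → 1.

1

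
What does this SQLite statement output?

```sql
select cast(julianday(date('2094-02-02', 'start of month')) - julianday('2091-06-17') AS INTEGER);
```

960

`start of month` rewinds 2094-02-02 to 2094-02-01.
13 days remain in June 2091 after the 17th (30 − 17).
Full months from July 2091 through January 2094 contribute their day counts.
Then 1 day into February 2094.
Total: 13 + 31 + 31 + 30 + 31 + 30 + 31 + 31 + 29 + 31 + 30 + 31 + 30 + 31 + 31 + 30 + 31 + 30 + 31 + 31 + 28 + 31 + 30 + 31 + 30 + 31 + 31 + 30 + 31 + 30 + 31 + 31 + 1 = 960.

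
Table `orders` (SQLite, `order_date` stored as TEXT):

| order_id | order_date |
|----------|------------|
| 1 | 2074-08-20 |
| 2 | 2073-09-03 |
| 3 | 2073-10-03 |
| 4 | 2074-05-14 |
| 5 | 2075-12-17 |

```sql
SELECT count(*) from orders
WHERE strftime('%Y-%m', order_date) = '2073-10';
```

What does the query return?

Rows with year-month 2073-10: 2073-10-03 → 1.

1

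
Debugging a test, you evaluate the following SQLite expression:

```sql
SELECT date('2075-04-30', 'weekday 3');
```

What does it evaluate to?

`weekday 3` advances to the next Wednesday; 2075-04-30 is a Tuesday, so it moves forward to 2075-05-01.

2075-05-01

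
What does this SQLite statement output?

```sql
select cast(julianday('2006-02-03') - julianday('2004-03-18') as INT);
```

687

13 days remain in March 2004 after the 18th (31 − 18).
Full months from April 2004 through January 2006 contribute their day counts.
Then 3 days into February 2006.
Total: 13 + 30 + 31 + 30 + 31 + 31 + 30 + 31 + 30 + 31 + 31 + 28 + 31 + 30 + 31 + 30 + 31 + 31 + 30 + 31 + 30 + 31 + 31 + 3 = 687.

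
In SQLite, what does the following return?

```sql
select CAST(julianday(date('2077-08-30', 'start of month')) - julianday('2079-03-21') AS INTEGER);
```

`start of month` rewinds 2077-08-30 to 2077-08-01.
30 days remain in August 2077 after the 1st (31 − 1).
Full months from September 2077 through February 2079 contribute their day counts.
Then 21 days into March 2079.
Total: 30 + 30 + 31 + 30 + 31 + 31 + 28 + 31 + 30 + 31 + 30 + 31 + 31 + 30 + 31 + 30 + 31 + 31 + 28 + 21 = 597.
The subtraction is earlier − later, so the result is −597 → -597.

-597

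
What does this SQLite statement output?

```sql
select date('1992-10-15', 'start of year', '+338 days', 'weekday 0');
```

`start of year` rewinds 1992-10-15 to 1992-01-01.
Applying '+338 days' to 1992-01-01: counting 338 days forward gives 1992-12-04.
`weekday 0` advances to the next Sunday; 1992-12-04 is a Friday, so it moves forward to 1992-12-06.

1992-12-06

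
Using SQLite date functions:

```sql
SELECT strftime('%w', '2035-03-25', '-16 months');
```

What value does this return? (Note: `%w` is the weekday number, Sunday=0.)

First apply '-16 months': 2035-03-25 → 2033-11-25.
2033-11-25 is a Friday; with Sunday=0 that is 5.

5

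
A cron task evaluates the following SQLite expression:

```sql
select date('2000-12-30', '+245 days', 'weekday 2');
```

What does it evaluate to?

2001-09-04

Applying '+245 days' to 2000-12-30: counting 245 days forward gives 2001-09-01.
`weekday 2` advances to the next Tuesday; 2001-09-01 is a Saturday, so it moves forward to 2001-09-04.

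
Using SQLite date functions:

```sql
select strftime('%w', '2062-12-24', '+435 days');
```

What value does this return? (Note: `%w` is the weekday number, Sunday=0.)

First apply '+435 days': 2062-12-24 → 2064-03-03.
2064-03-03 is a Monday; with Sunday=0 that is 1.

1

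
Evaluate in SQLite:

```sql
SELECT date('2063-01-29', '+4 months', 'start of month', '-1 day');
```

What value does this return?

2063-04-30

Adding +4 months to 2063-01-29 gives 2063-05-29.
`start of month` rewinds 2063-05-29 to 2063-05-01.
Going back 1 day from 2063-05-01 reaches 2063-04-30 (last day of April, 30 days).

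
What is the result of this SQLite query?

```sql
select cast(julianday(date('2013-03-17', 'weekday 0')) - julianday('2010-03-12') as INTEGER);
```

`weekday 0` advances to the next Sunday; 2013-03-17 is already a Sunday, so it stays at 2013-03-17.
19 days remain in March 2010 after the 12th (31 − 12).
Full months from April 2010 through February 2013 contribute their day counts.
Then 17 days into March 2013.
Total: 19 + 30 + 31 + 30 + 31 + 31 + 30 + 31 + 30 + 31 + 31 + 28 + 31 + 30 + 31 + 30 + 31 + 31 + 30 + 31 + 30 + 31 + 31 + 29 + 31 + 30 + 31 + 30 + 31 + 31 + 30 + 31 + 30 + 31 + 31 + 28 + 17 = 1101.

1101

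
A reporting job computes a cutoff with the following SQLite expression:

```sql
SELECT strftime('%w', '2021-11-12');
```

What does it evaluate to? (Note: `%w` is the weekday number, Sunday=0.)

2021-11-12 is a Friday; with Sunday=0 that is 5.

5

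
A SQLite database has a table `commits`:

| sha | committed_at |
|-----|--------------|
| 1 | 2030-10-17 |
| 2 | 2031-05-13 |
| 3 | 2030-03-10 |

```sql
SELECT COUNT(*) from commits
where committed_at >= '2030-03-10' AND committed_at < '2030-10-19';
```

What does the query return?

2

Rows in [2030-03-10, 2030-10-19): 2030-10-17, 2030-03-10 → 2 rows.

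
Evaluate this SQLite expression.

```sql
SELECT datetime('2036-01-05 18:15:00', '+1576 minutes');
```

2036-01-06 20:31:00

1576 minutes = 26h 16m; +1576 minutes from 2036-01-05 18:15:00 is 2036-01-06 20:31:00 (crosses midnight).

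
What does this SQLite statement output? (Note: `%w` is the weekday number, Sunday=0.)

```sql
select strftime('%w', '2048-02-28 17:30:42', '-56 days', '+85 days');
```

First apply '-56 days', '+85 days': 2048-02-28 17:30:42 → 2048-03-28 17:30:42.
2048-03-28 is a Saturday; with Sunday=0 that is 6.

6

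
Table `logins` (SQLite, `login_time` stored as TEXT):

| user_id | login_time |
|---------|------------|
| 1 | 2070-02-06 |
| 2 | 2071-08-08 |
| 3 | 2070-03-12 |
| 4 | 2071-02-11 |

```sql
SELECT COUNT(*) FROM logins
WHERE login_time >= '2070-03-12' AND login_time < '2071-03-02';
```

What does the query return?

Rows in [2070-03-12, 2071-03-02): 2070-03-12, 2071-02-11 → 2 rows.

2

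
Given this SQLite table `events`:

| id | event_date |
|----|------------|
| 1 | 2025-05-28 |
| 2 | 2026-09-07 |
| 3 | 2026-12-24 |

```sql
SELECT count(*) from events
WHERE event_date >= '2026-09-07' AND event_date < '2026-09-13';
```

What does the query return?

Rows in [2026-09-07, 2026-09-13): 2026-09-07 → 1 row.

1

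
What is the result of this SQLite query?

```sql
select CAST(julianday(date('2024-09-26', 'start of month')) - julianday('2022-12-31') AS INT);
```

610

`start of month` rewinds 2024-09-26 to 2024-09-01.
0 days remain in December 2022 after the 31st (31 − 31).
Full months from January 2023 through August 2024 contribute their day counts.
Then 1 day into September 2024.
Total: 0 + 31 + 28 + 31 + 30 + 31 + 30 + 31 + 31 + 30 + 31 + 30 + 31 + 31 + 29 + 31 + 30 + 31 + 30 + 31 + 31 + 1 = 610.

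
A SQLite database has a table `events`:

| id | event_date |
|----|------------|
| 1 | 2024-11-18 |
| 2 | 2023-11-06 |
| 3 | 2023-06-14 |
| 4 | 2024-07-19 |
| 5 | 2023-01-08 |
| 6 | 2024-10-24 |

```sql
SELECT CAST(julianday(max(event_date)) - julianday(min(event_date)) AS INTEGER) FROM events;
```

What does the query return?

680

MIN = 2023-01-08, MAX = 2024-11-18.
23 days remain in January 2023 after the 8th (31 − 8).
Full months from February 2023 through October 2024 contribute their day counts.
Then 18 days into November 2024.
Total: 23 + 28 + 31 + 30 + 31 + 30 + 31 + 31 + 30 + 31 + 30 + 31 + 31 + 29 + 31 + 30 + 31 + 30 + 31 + 31 + 30 + 31 + 18 = 680.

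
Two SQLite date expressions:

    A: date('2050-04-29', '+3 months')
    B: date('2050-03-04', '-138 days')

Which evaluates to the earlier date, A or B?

A = 2050-07-29.
B = 2049-10-17.
B is earlier.

B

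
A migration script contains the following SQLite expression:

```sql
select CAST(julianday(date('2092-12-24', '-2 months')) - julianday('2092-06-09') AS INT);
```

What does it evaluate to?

137

Adding -2 months to 2092-12-24 gives 2092-10-24.
21 days remain in June 2092 after the 9th (30 − 9).
July 2092: 31 days.
August 2092: 31 days.
September 2092: 30 days.
Then 24 days into October 2092.
Total: 21 + 31 + 31 + 30 + 24 = 137.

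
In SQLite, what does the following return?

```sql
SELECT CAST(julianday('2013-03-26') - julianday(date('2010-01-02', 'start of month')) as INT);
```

1180

`start of month` rewinds 2010-01-02 to 2010-01-01.
30 days remain in January 2010 after the 1st (31 − 1).
Full months from February 2010 through February 2013 contribute their day counts.
Then 26 days into March 2013.
Total: 30 + 28 + 31 + 30 + 31 + 30 + 31 + 31 + 30 + 31 + 30 + 31 + 31 + 28 + 31 + 30 + 31 + 30 + 31 + 31 + 30 + 31 + 30 + 31 + 31 + 29 + 31 + 30 + 31 + 30 + 31 + 31 + 30 + 31 + 30 + 31 + 31 + 28 + 26 = 1180.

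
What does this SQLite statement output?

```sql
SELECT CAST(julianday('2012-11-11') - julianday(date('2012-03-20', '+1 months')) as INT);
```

Adding +1 month to 2012-03-20 gives 2012-04-20.
10 days remain in April 2012 after the 20th (30 − 20).
Full months from May 2012 through October 2012 contribute their day counts.
Then 11 days into November 2012.
Total: 10 + 31 + 30 + 31 + 31 + 30 + 31 + 11 = 205.

205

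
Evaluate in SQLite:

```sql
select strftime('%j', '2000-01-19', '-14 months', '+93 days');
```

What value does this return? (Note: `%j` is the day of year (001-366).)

First apply '-14 months', '+93 days': 2000-01-19 → 1999-02-20.
Day-of-year for 1999-02-20: days since 1999-01-01 inclusive = 51, zero-padded to 051.

051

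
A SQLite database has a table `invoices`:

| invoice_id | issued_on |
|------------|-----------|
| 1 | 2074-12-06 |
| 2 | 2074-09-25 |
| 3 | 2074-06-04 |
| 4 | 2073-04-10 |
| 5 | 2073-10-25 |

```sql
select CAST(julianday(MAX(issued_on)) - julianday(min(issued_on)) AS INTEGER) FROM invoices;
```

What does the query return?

MIN = 2073-04-10, MAX = 2074-12-06.
20 days remain in April 2073 after the 10th (30 − 10).
Full months from May 2073 through November 2074 contribute their day counts.
Then 6 days into December 2074.
Total: 20 + 31 + 30 + 31 + 31 + 30 + 31 + 30 + 31 + 31 + 28 + 31 + 30 + 31 + 30 + 31 + 31 + 30 + 31 + 30 + 6 = 605.

605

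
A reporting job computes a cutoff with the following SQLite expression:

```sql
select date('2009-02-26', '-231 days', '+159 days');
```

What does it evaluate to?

Applying '-231 days' to 2009-02-26: counting 231 days back gives 2008-07-10.
Applying '+159 days' to 2008-07-10: counting 159 days forward gives 2008-12-16.

2008-12-16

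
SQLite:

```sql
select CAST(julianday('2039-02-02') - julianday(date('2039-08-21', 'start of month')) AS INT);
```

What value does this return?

-180

`start of month` rewinds 2039-08-21 to 2039-08-01.
26 days remain in February 2039 after the 2nd (28 − 2).
March 2039: 31 days.
April 2039: 30 days.
May 2039: 31 days.
June 2039: 30 days.
July 2039: 31 days.
Then 1 day into August 2039.
Total: 26 + 31 + 30 + 31 + 30 + 31 + 1 = 180.
The subtraction is earlier − later, so the result is −180 → -180.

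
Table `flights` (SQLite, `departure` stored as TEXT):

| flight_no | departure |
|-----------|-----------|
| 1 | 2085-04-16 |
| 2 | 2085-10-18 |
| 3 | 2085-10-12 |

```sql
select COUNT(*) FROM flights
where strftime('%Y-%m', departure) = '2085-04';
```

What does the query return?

1

Rows with year-month 2085-04: 2085-04-16 → 1.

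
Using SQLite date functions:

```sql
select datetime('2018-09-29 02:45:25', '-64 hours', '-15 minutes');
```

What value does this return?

-64 hours from 2018-09-29 02:45:25 is 2018-09-26 10:45:25 (crosses midnight).
-15 minutes from 2018-09-26 10:45:25 is 2018-09-26 10:30:25.

2018-09-26 10:30:25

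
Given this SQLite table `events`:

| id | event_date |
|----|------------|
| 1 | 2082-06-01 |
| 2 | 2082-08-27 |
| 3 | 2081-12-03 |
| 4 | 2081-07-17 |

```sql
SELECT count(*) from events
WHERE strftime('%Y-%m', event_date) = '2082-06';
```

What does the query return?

1

Rows with year-month 2082-06: 2082-06-01 → 1.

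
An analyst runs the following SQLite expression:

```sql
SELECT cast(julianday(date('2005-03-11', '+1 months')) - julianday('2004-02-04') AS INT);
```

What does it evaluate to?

432

Adding +1 month to 2005-03-11 gives 2005-04-11.
25 days remain in February 2004 after the 4th (29 − 4).
Full months from March 2004 through March 2005 contribute their day counts.
Then 11 days into April 2005.
Total: 25 + 31 + 30 + 31 + 30 + 31 + 31 + 30 + 31 + 30 + 31 + 31 + 28 + 31 + 11 = 432.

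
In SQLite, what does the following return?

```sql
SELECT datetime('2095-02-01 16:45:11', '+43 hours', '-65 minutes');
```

+43 hours from 2095-02-01 16:45:11 is 2095-02-03 11:45:11 (crosses midnight).
65 minutes = 1h 5m; -65 minutes from 2095-02-03 11:45:11 is 2095-02-03 10:40:11.

2095-02-03 10:40:11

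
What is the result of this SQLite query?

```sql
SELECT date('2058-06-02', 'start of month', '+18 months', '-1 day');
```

2059-11-30

`start of month` rewinds 2058-06-02 to 2058-06-01.
Adding +18 months to 2058-06-01 gives 2059-12-01.
Going back 1 day from 2059-12-01 reaches 2059-11-30 (last day of November, 30 days).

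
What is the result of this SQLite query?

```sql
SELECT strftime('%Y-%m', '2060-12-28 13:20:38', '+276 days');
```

First apply '+276 days': 2060-12-28 13:20:38 → 2061-09-30 13:20:38.
`%Y-%m` extracts the year-month: 2061-09.

2061-09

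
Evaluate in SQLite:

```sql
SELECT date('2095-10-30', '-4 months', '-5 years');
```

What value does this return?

2090-06-30

Adding -4 months to 2095-10-30 gives 2095-06-30.
Adding -5 years to 2095-06-30 gives 2090-06-30.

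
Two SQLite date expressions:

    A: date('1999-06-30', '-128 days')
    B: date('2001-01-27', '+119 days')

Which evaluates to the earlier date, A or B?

A = 1999-02-22.
B = 2001-05-26.
A is earlier.

A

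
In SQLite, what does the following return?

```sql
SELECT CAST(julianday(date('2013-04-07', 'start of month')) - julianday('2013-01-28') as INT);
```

63

`start of month` rewinds 2013-04-07 to 2013-04-01.
3 days remain in January 2013 after the 28th (31 − 28).
February 2013: 28 days.
March 2013: 31 days.
Then 1 day into April 2013.
Total: 3 + 28 + 31 + 1 = 63.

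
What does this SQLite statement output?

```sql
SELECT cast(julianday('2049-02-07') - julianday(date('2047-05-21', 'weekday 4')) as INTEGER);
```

626

`weekday 4` advances to the next Thursday; 2047-05-21 is a Tuesday, so it moves forward to 2047-05-23.
8 days remain in May 2047 after the 23rd (31 − 23).
Full months from June 2047 through January 2049 contribute their day counts.
Then 7 days into February 2049.
Total: 8 + 30 + 31 + 31 + 30 + 31 + 30 + 31 + 31 + 29 + 31 + 30 + 31 + 30 + 31 + 31 + 30 + 31 + 30 + 31 + 31 + 7 = 626.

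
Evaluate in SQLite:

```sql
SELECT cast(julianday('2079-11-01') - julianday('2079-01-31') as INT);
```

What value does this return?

0 days remain in January 2079 after the 31st (31 − 31).
Full months from February 2079 through October 2079 contribute their day counts.
Then 1 day into November 2079.
Total: 0 + 28 + 31 + 30 + 31 + 30 + 31 + 31 + 30 + 31 + 1 = 274.

274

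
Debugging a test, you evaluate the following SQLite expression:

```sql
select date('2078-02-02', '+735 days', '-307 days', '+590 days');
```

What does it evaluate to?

Applying '+735 days' to 2078-02-02: counting 735 days forward gives 2080-02-07.
Applying '-307 days' to 2080-02-07: counting 307 days back gives 2079-04-06.
Applying '+590 days' to 2079-04-06: counting 590 days forward gives 2080-11-16.

2080-11-16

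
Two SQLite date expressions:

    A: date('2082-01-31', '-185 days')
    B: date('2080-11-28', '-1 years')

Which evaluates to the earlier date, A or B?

A = 2081-07-30.
B = 2079-11-28.
B is earlier.

B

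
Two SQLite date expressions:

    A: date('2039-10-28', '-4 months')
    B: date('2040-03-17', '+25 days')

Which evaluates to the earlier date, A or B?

A

A = 2039-06-28.
B = 2040-04-11.
A is earlier.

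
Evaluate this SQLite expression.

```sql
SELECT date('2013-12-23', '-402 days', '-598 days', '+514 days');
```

Applying '-402 days' to 2013-12-23: counting 402 days back gives 2012-11-16.
Applying '-598 days' to 2012-11-16: counting 598 days back gives 2011-03-29.
Applying '+514 days' to 2011-03-29: counting 514 days forward gives 2012-08-24.

2012-08-24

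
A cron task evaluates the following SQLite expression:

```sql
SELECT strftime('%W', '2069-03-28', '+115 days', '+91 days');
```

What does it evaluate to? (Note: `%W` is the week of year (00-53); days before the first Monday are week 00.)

41

First apply '+115 days', '+91 days': 2069-03-28 → 2069-10-20.
2069-10-20 is a Sunday. SQLite's %W counts Mondays since the year started; the result is 41.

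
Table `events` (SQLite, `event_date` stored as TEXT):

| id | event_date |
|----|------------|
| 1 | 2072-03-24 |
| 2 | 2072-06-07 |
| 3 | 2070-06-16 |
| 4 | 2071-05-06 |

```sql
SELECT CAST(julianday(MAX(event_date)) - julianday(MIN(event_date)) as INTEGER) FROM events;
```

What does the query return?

MIN = 2070-06-16, MAX = 2072-06-07.
14 days remain in June 2070 after the 16th (30 − 16).
Full months from July 2070 through May 2072 contribute their day counts.
Then 7 days into June 2072.
Total: 14 + 31 + 31 + 30 + 31 + 30 + 31 + 31 + 28 + 31 + 30 + 31 + 30 + 31 + 31 + 30 + 31 + 30 + 31 + 31 + 29 + 31 + 30 + 31 + 7 = 722.

722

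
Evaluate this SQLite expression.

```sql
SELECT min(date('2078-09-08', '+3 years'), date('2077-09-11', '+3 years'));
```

date('2078-09-08', '+3 years') → 2081-09-08.
date('2077-09-11', '+3 years') → 2080-09-11.
Earlier of the two is 2080-09-11.

2080-09-11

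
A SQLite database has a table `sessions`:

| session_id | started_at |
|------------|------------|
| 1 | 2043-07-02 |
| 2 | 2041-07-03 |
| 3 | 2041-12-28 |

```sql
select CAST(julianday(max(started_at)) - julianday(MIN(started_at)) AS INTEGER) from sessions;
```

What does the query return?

729

MIN = 2041-07-03, MAX = 2043-07-02.
28 days remain in July 2041 after the 3rd (31 − 3).
Full months from August 2041 through June 2043 contribute their day counts.
Then 2 days into July 2043.
Total: 28 + 31 + 30 + 31 + 30 + 31 + 31 + 28 + 31 + 30 + 31 + 30 + 31 + 31 + 30 + 31 + 30 + 31 + 31 + 28 + 31 + 30 + 31 + 30 + 2 = 729.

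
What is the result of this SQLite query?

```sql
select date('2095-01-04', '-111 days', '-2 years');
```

2092-09-15

Applying '-111 days' to 2095-01-04: counting 111 days back gives 2094-09-15.
Adding -2 years to 2094-09-15 gives 2092-09-15.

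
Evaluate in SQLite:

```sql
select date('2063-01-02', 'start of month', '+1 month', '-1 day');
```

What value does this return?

`start of month` rewinds 2063-01-02 to 2063-01-01.
Adding +1 month to 2063-01-01 gives 2063-02-01.
Going back 1 day from 2063-02-01 reaches 2063-01-31 (last day of January, 31 days).

2063-01-31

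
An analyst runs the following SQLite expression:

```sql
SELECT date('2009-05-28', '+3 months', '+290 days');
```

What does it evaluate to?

Adding +3 months to 2009-05-28 gives 2009-08-28.
Applying '+290 days' to 2009-08-28: counting 290 days forward gives 2010-06-14.

2010-06-14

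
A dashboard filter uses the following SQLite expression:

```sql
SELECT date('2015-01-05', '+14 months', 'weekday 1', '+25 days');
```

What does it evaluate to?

Adding +14 months to 2015-01-05 gives 2016-03-05.
`weekday 1` advances to the next Monday; 2016-03-05 is a Saturday, so it moves forward to 2016-03-07.
March 2016 has 31 days; 24 remain after the 7th, so 25 days reach 2016-04-01.

2016-04-01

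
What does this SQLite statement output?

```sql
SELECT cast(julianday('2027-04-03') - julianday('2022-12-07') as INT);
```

1578

24 days remain in December 2022 after the 7th (31 − 7).
Full months from January 2023 through March 2027 contribute their day counts.
Then 3 days into April 2027.
Total: 24 + 31 + 28 + 31 + 30 + 31 + 30 + 31 + 31 + 30 + 31 + 30 + 31 + 31 + 29 + 31 + 30 + 31 + 30 + 31 + 31 + 30 + 31 + 30 + 31 + 31 + 28 + 31 + 30 + 31 + 30 + 31 + 31 + 30 + 31 + 30 + 31 + 31 + 28 + 31 + 30 + 31 + 30 + 31 + 31 + 30 + 31 + 30 + 31 + 31 + 28 + 31 + 3 = 1578.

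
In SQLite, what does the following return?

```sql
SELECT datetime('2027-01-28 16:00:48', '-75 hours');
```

-75 hours from 2027-01-28 16:00:48 is 2027-01-25 13:00:48 (crosses midnight).

2027-01-25 13:00:48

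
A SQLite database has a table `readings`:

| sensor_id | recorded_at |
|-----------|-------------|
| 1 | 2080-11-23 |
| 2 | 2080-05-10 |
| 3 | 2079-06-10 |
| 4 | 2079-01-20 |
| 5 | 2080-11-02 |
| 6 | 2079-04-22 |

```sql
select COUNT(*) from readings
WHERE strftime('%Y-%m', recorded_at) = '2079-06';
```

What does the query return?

1

Rows with year-month 2079-06: 2079-06-10 → 1.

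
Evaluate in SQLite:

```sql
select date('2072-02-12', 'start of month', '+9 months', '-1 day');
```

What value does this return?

`start of month` rewinds 2072-02-12 to 2072-02-01.
Adding +9 months to 2072-02-01 gives 2072-11-01.
Going back 1 day from 2072-11-01 reaches 2072-10-31 (last day of October, 31 days).

2072-10-31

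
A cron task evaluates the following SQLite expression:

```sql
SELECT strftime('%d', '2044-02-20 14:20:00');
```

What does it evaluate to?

`%d` extracts the 2-digit day of month: 20.

20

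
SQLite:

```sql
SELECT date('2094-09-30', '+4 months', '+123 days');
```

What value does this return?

2095-06-02

Adding +4 months to 2094-09-30 gives 2095-01-30.
Applying '+123 days' to 2095-01-30: counting 123 days forward gives 2095-06-02.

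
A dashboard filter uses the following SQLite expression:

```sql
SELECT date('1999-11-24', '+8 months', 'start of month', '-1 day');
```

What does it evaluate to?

Adding +8 months to 1999-11-24 gives 2000-07-24.
`start of month` rewinds 2000-07-24 to 2000-07-01.
Going back 1 day from 2000-07-01 reaches 2000-06-30 (last day of June, 30 days).

2000-06-30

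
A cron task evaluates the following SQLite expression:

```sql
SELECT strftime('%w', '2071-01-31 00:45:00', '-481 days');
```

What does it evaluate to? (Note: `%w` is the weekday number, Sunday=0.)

1

First apply '-481 days': 2071-01-31 00:45:00 → 2069-10-07 00:45:00.
2069-10-07 is a Monday; with Sunday=0 that is 1.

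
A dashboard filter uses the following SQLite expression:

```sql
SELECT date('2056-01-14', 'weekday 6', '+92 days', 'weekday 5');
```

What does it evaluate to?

2056-04-21

`weekday 6` advances to the next Saturday; 2056-01-14 is a Friday, so it moves forward to 2056-01-15.
Applying '+92 days' to 2056-01-15: counting 92 days forward gives 2056-04-16.
`weekday 5` advances to the next Friday; 2056-04-16 is a Sunday, so it moves forward to 2056-04-21.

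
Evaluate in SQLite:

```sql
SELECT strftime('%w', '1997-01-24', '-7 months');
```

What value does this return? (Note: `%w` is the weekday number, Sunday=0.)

First apply '-7 months': 1997-01-24 → 1996-06-24.
1996-06-24 is a Monday; with Sunday=0 that is 1.

1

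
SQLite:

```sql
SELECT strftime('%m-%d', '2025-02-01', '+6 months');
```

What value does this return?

08-01

First apply '+6 months': 2025-02-01 → 2025-08-01.
`%m-%d` extracts the month-day: 08-01.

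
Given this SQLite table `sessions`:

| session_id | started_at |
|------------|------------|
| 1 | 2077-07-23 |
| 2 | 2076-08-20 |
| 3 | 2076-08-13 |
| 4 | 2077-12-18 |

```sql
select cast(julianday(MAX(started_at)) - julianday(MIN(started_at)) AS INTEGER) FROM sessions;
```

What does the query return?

492

MIN = 2076-08-13, MAX = 2077-12-18.
18 days remain in August 2076 after the 13th (31 − 13).
Full months from September 2076 through November 2077 contribute their day counts.
Then 18 days into December 2077.
Total: 18 + 30 + 31 + 30 + 31 + 31 + 28 + 31 + 30 + 31 + 30 + 31 + 31 + 30 + 31 + 30 + 18 = 492.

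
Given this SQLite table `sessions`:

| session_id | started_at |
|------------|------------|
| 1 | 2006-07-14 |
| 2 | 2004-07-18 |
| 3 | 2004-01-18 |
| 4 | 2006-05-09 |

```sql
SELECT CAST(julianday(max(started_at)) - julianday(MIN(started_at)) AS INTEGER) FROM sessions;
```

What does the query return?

908

MIN = 2004-01-18, MAX = 2006-07-14.
13 days remain in January 2004 after the 18th (31 − 18).
Full months from February 2004 through June 2006 contribute their day counts.
Then 14 days into July 2006.
Total: 13 + 29 + 31 + 30 + 31 + 30 + 31 + 31 + 30 + 31 + 30 + 31 + 31 + 28 + 31 + 30 + 31 + 30 + 31 + 31 + 30 + 31 + 30 + 31 + 31 + 28 + 31 + 30 + 31 + 30 + 14 = 908.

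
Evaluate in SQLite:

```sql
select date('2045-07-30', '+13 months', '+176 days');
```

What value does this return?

2047-02-22

Adding +13 months to 2045-07-30 gives 2046-08-30.
Applying '+176 days' to 2046-08-30: counting 176 days forward gives 2047-02-22.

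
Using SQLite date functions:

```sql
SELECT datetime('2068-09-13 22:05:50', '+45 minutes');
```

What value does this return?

2068-09-13 22:50:50

+45 minutes from 2068-09-13 22:05:50 is 2068-09-13 22:50:50.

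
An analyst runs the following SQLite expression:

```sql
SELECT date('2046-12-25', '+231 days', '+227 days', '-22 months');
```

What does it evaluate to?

2046-05-27

Applying '+231 days' to 2046-12-25: counting 231 days forward gives 2047-08-13.
Applying '+227 days' to 2047-08-13: counting 227 days forward gives 2048-03-27.
Adding -22 months to 2048-03-27 gives 2046-05-27.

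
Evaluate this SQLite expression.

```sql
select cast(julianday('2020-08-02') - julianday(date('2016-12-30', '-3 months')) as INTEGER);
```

Adding -3 months to 2016-12-30 gives 2016-09-30.
0 days remain in September 2016 after the 30th (30 − 30).
Full months from October 2016 through July 2020 contribute their day counts.
Then 2 days into August 2020.
Total: 0 + 31 + 30 + 31 + 31 + 28 + 31 + 30 + 31 + 30 + 31 + 31 + 30 + 31 + 30 + 31 + 31 + 28 + 31 + 30 + 31 + 30 + 31 + 31 + 30 + 31 + 30 + 31 + 31 + 28 + 31 + 30 + 31 + 30 + 31 + 31 + 30 + 31 + 30 + 31 + 31 + 29 + 31 + 30 + 31 + 30 + 31 + 2 = 1402.

1402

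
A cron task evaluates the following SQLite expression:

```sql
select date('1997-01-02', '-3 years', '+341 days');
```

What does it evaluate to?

1994-12-09

Adding -3 years to 1997-01-02 gives 1994-01-02.
Applying '+341 days' to 1994-01-02: counting 341 days forward gives 1994-12-09.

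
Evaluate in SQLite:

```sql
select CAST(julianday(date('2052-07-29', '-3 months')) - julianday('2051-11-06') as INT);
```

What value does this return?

Adding -3 months to 2052-07-29 gives 2052-04-29.
24 days remain in November 2051 after the 6th (30 − 6).
December 2051: 31 days.
January 2052: 31 days.
February 2052: 29 days (leap year).
March 2052: 31 days.
Then 29 days into April 2052.
Total: 24 + 31 + 31 + 29 + 31 + 29 = 175.

175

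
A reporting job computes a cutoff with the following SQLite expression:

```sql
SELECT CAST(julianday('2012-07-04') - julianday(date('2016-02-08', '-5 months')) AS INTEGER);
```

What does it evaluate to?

-1161

Adding -5 months to 2016-02-08 gives 2015-09-08.
27 days remain in July 2012 after the 4th (31 − 4).
Full months from August 2012 through August 2015 contribute their day counts.
Then 8 days into September 2015.
Total: 27 + 31 + 30 + 31 + 30 + 31 + 31 + 28 + 31 + 30 + 31 + 30 + 31 + 31 + 30 + 31 + 30 + 31 + 31 + 28 + 31 + 30 + 31 + 30 + 31 + 31 + 30 + 31 + 30 + 31 + 31 + 28 + 31 + 30 + 31 + 30 + 31 + 31 + 8 = 1161.
The subtraction is earlier − later, so the result is −1161 → -1161.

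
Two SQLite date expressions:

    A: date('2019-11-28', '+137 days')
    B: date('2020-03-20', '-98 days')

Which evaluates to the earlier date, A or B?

A = 2020-04-13.
B = 2019-12-13.
B is earlier.

B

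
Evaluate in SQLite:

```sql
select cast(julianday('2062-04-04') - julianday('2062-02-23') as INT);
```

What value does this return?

40

5 days remain in February 2062 after the 23rd (28 − 23).
March 2062: 31 days.
Then 4 days into April 2062.
Total: 5 + 31 + 4 = 40.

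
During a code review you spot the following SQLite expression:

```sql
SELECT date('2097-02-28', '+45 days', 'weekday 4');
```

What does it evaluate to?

Applying '+45 days' to 2097-02-28: counting 45 days forward gives 2097-04-14.
`weekday 4` advances to the next Thursday; 2097-04-14 is a Sunday, so it moves forward to 2097-04-18.

2097-04-18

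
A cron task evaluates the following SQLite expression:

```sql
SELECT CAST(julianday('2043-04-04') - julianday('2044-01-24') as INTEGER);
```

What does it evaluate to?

26 days remain in April 2043 after the 4th (30 − 4).
Full months from May 2043 through December 2043 contribute their day counts.
Then 24 days into January 2044.
Total: 26 + 31 + 30 + 31 + 31 + 30 + 31 + 30 + 31 + 24 = 295.
The subtraction is earlier − later, so the result is −295 → -295.

-295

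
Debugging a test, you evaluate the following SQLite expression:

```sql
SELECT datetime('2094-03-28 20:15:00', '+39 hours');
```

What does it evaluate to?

+39 hours from 2094-03-28 20:15:00 is 2094-03-30 11:15:00 (crosses midnight).

2094-03-30 11:15:00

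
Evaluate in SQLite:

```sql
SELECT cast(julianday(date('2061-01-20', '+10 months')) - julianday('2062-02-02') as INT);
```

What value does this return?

Adding +10 months to 2061-01-20 gives 2061-11-20.
10 days remain in November 2061 after the 20th (30 − 20).
December 2061: 31 days.
January 2062: 31 days.
Then 2 days into February 2062.
Total: 10 + 31 + 31 + 2 = 74.
The subtraction is earlier − later, so the result is −74 → -74.

-74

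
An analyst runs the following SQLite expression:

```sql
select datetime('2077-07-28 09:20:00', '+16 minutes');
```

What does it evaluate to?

2077-07-28 09:36:00

+16 minutes from 2077-07-28 09:20:00 is 2077-07-28 09:36:00.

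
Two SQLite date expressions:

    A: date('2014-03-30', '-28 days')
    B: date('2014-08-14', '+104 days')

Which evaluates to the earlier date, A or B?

A

A = 2014-03-02.
B = 2014-11-26.
A is earlier.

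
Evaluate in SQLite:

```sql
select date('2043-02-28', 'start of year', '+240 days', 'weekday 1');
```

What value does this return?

2043-08-31

`start of year` rewinds 2043-02-28 to 2043-01-01.
Applying '+240 days' to 2043-01-01: counting 240 days forward gives 2043-08-29.
`weekday 1` advances to the next Monday; 2043-08-29 is a Saturday, so it moves forward to 2043-08-31.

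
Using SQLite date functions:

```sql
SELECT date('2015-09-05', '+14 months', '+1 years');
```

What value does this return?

2017-11-05

Adding +14 months to 2015-09-05 gives 2016-11-05.
Adding +1 year to 2016-11-05 gives 2017-11-05.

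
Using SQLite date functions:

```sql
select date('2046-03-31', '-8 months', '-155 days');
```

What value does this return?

2045-02-26

Adding -8 months to 2046-03-31 gives 2045-07-31.
Applying '-155 days' to 2045-07-31: counting 155 days back gives 2045-02-26.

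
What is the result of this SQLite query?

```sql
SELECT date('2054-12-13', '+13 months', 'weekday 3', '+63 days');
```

Adding +13 months to 2054-12-13 gives 2056-01-13.
`weekday 3` advances to the next Wednesday; 2056-01-13 is a Thursday, so it moves forward to 2056-01-19.
Applying '+63 days' to 2056-01-19: counting 63 days forward gives 2056-03-22.

2056-03-22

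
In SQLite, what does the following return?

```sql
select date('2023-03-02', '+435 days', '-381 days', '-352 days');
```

Applying '+435 days' to 2023-03-02: counting 435 days forward gives 2024-05-10.
Applying '-381 days' to 2024-05-10: counting 381 days back gives 2023-04-25.
Applying '-352 days' to 2023-04-25: counting 352 days back gives 2022-05-08.

2022-05-08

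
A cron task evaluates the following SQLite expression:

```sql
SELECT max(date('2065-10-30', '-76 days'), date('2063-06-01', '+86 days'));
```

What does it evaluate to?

date('2065-10-30', '-76 days') → 2065-08-15.
date('2063-06-01', '+86 days') → 2063-08-26.
Later of the two is 2065-08-15.

2065-08-15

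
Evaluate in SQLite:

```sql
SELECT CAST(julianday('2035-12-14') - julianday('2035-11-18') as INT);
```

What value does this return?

12 days remain in November 2035 after the 18th (30 − 18).
Then 14 days into December 2035.
Total: 12 + 14 = 26.

26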